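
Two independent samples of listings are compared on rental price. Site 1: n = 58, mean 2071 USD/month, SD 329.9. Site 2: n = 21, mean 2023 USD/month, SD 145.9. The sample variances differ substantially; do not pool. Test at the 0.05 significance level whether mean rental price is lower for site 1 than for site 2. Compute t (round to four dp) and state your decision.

t = 0.8929; fail to reject H0

Let group 1 = site 1, group 2 = site 2. H0: μ_1 = μ_2; H1: μ_1 < μ_2 (Welch's two-sample t-test, left-tailed).
t = (x̄_1 − x̄_2)/√(s_1²/n_1 + s_2²/n_2) = (2071 − 2023)/√(329.9²/58 + 145.9²/21) = 0.8929
Welch–Satterthwaite df ≈ 73.82
p-value = P(T ≤ 0.8929) ≈ 0.8126
Since p ≈ 0.8126 > α = 0.05, fail to reject H0; the data do not provide sufficient evidence against H0.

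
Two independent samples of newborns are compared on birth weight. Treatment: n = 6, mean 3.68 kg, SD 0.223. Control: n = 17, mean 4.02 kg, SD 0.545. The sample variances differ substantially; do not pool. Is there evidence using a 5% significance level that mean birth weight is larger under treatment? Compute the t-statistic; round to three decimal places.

-2.118

Let group 1 = treatment, group 2 = control. H0: μ_1 = μ_2; H1: μ_1 > μ_2 (Welch's two-sample t-test, right-tailed).
t = (x̄_1 − x̄_2)/√(s_1²/n_1 + s_2²/n_2) = (3.68 − 4.02)/√(0.223²/6 + 0.545²/17) = -2.118
Welch–Satterthwaite df ≈ 20.22
p-value = P(T ≥ -2.118) ≈ 0.977
Since p ≈ 0.977 > α = 0.05, fail to reject H0; the data do not provide sufficient evidence against H0.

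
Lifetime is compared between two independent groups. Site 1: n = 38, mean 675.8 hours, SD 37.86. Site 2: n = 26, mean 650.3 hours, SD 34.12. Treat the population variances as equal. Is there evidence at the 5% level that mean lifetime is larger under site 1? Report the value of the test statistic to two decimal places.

Let group 1 = site 1, group 2 = site 2. H0: μ_1 = μ_2; H1: μ_1 > μ_2 (two-sample pooled-variance t-test, right-tailed).
s_p² = [(38−1)·37.86² + (26−1)·34.12²]/(38+26−2) = 1324.83
t = (675.8 − 650.3)/√[1324.83·(1/38 + 1/26)] = 2.75
df = n₁ + n₂ − 2 = 62
p-value = P(T ≥ 2.75) ≈ 0.004
Since p ≈ 0.004 < α = 0.05, reject H0; the evidence is statistically significant.

2.75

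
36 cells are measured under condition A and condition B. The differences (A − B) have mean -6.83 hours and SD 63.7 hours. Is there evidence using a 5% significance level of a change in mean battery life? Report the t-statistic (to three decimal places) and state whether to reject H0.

t = -0.643; fail to reject H0

H0: μ_d = 0; H1: μ_d ≠ 0 (paired t-test on the differences, two-sided).
t = d̄/(s_d/√n) = -6.83/(63.7/√36) = -0.643
df = n − 1 = 35
Two-sided p-value ≈ 0.5242
Since p ≈ 0.5242 > α = 0.05, fail to reject H0; the data do not provide sufficient evidence against H0.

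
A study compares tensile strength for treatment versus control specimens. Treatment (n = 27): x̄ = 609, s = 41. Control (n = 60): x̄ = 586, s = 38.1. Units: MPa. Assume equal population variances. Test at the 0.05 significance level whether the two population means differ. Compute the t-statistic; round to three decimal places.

Let group 1 = treatment, group 2 = control. H0: μ_1 = μ_2; H1: μ_1 ≠ μ_2 (two-sample pooled-variance t-test, two-sided).
s_p² = [(27−1)·41² + (60−1)·38.1²]/(27+60−2) = 1521.78
t = (609 − 586)/√[1521.78·(1/27 + 1/60)] = 2.544
df = n₁ + n₂ − 2 = 85
Two-sided p-value ≈ 0.013
Since p ≈ 0.013 < α = 0.05, reject H0; the evidence is statistically significant.

2.544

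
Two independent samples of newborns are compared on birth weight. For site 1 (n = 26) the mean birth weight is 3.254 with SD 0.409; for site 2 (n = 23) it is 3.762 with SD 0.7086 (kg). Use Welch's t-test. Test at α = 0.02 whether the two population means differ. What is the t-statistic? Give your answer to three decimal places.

-3.022

Let group 1 = site 1, group 2 = site 2. H0: μ_1 = μ_2; H1: μ_1 ≠ μ_2 (Welch's two-sample t-test, two-sided).
t = (x̄_1 − x̄_2)/√(s_1²/n_1 + s_2²/n_2) = (3.254 − 3.762)/√(0.409²/26 + 0.7086²/23) = -3.022
Welch–Satterthwaite df ≈ 34.26
Two-sided p-value ≈ 0.005
Since p ≈ 0.005 < α = 0.02, reject H0; the data support H1.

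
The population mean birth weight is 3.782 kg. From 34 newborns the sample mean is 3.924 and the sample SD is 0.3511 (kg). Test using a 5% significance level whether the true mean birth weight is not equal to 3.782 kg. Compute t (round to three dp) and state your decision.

t = 2.358; reject H0

H0: μ = 3.782; H1: μ ≠ 3.782 (one-sample t-test, two-sided).
t = (x̄ − μ₀)/(s/√n) = (3.924 − 3.782)/(0.3511/√34) = 2.358
df = n − 1 = 33
Two-sided p-value ≈ 0.024
Since p ≈ 0.024 < α = 0.05, reject H0; the data support H1.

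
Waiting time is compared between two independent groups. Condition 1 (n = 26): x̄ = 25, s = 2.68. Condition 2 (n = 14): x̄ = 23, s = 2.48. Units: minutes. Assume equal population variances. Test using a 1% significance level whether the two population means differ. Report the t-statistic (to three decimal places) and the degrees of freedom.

t = 2.309, df = 38

Let group 1 = condition 1, group 2 = condition 2. H0: μ_1 = μ_2; H1: μ_1 ≠ μ_2 (two-sample pooled-variance t-test, two-sided).
s_p² = [(26−1)·2.68² + (14−1)·2.48²]/(26+14−2) = 6.82935
t = (25 − 23)/√[6.82935·(1/26 + 1/14)] = 2.309
df = n₁ + n₂ − 2 = 38
Two-sided p-value ≈ 0.026
Since p ≈ 0.026 > α = 0.01, fail to reject H0; the data do not provide sufficient evidence against H0.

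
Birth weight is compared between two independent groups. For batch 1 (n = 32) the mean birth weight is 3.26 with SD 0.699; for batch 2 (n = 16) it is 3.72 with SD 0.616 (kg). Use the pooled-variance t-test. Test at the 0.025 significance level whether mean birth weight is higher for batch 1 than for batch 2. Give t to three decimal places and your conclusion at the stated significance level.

t = -2.232; fail to reject H0

Let group 1 = batch 1, group 2 = batch 2. H0: μ_1 = μ_2; H1: μ_1 > μ_2 (two-sample pooled-variance t-test, right-tailed).
s_p² = [(32−1)·0.699² + (16−1)·0.616²]/(32+16−2) = 0.45301
t = (3.26 − 3.72)/√[0.45301·(1/32 + 1/16)] = -2.232
df = n₁ + n₂ − 2 = 46
p-value = P(T ≥ -2.232) ≈ 0.9847
Since p ≈ 0.9847 > α = 0.025, fail to reject H0; the evidence is not statistically significant.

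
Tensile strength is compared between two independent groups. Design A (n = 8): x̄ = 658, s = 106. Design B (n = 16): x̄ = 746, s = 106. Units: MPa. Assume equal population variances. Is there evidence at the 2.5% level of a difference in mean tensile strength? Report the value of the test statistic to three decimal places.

Let group 1 = design A, group 2 = design B. H0: μ_1 = μ_2; H1: μ_1 ≠ μ_2 (two-sample pooled-variance t-test, two-sided).
s_p² = [(8−1)·106² + (16−1)·106²]/(8+16−2) = 11236
t = (658 − 746)/√[11236·(1/8 + 1/16)] = -1.917
df = n₁ + n₂ − 2 = 22
Two-sided p-value ≈ 0.0683
Since p ≈ 0.0683 > α = 0.025, fail to reject H0; the data do not provide sufficient evidence against H0.

-1.917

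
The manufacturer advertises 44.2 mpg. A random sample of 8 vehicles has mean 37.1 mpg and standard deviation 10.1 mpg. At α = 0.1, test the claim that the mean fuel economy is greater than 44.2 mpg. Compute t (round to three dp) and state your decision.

H0: μ = 44.2; H1: μ > 44.2 (one-sample t-test, right-tailed).
t = (x̄ − μ₀)/(s/√n) = (37.1 − 44.2)/(10.1/√8) = -1.988
df = n − 1 = 7
p-value = P(T ≥ -1.988) ≈ 0.9564
Since p ≈ 0.9564 > α = 0.1, fail to reject H0; the evidence is not statistically significant.

t = -1.988; fail to reject H0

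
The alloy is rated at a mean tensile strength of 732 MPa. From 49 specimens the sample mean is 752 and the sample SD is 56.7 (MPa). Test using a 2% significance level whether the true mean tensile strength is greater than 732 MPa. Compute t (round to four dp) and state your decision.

H0: μ = 732; H1: μ > 732 (one-sample t-test, right-tailed).
t = (x̄ − μ₀)/(s/√n) = (752 − 732)/(56.7/√49) = 2.4691
df = n − 1 = 48
p-value = P(T ≥ 2.4691) ≈ 0.009
Since p ≈ 0.009 < α = 0.02, reject H0; the evidence is statistically significant.

t = 2.4691; reject H0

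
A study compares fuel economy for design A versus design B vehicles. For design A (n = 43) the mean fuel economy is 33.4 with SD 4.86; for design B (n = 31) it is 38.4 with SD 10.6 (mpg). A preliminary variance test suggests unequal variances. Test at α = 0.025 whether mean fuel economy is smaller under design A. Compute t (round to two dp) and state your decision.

Let group 1 = design A, group 2 = design B. H0: μ_1 = μ_2; H1: μ_1 < μ_2 (Welch's two-sample t-test, left-tailed).
t = (x̄_1 − x̄_2)/√(s_1²/n_1 + s_2²/n_2) = (33.4 − 38.4)/√(4.86²/43 + 10.6²/31) = -2.45
Welch–Satterthwaite df ≈ 39.14
p-value = P(T ≤ -2.45) ≈ 0.0095
Since p ≈ 0.0095 < α = 0.025, reject H0; the data support H1.

t = -2.45; reject H0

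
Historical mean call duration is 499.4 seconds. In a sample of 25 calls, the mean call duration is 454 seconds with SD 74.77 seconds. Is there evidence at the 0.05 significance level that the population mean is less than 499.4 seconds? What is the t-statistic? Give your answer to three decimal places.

H0: μ = 499.4; H1: μ < 499.4 (one-sample t-test, left-tailed).
t = (x̄ − μ₀)/(s/√n) = (454 − 499.4)/(74.77/√25) = -3.036
df = n − 1 = 24
p-value = P(T ≤ -3.036) ≈ 0.003
Since p ≈ 0.003 < α = 0.05, reject H0; the evidence is statistically significant.

-3.036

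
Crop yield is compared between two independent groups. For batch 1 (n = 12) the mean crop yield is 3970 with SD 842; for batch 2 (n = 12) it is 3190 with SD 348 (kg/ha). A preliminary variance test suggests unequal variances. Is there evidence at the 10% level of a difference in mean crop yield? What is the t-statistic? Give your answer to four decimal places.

2.9657

Let group 1 = batch 1, group 2 = batch 2. H0: μ_1 = μ_2; H1: μ_1 ≠ μ_2 (Welch's two-sample t-test, two-sided).
t = (x̄_1 − x̄_2)/√(s_1²/n_1 + s_2²/n_2) = (3970 − 3190)/√(842²/12 + 348²/12) = 2.9657
Welch–Satterthwaite df ≈ 14.65
Two-sided p-value ≈ 0.010
Since p ≈ 0.010 < α = 0.1, reject H0; the data support H1.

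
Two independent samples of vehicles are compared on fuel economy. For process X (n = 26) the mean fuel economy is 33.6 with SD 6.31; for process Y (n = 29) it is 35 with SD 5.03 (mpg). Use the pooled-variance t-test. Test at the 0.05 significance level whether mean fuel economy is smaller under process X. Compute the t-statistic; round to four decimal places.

Let group 1 = process X, group 2 = process Y. H0: μ_1 = μ_2; H1: μ_1 < μ_2 (two-sample pooled-variance t-test, left-tailed).
s_p² = [(26−1)·6.31² + (29−1)·5.03²]/(26+29−2) = 32.1477
t = (33.6 − 35)/√[32.1477·(1/26 + 1/29)] = -0.9142
df = n₁ + n₂ − 2 = 53
p-value = P(T ≤ -0.9142) ≈ 0.1824
Since p ≈ 0.1824 > α = 0.05, fail to reject H0; the evidence is not statistically significant.

-0.9142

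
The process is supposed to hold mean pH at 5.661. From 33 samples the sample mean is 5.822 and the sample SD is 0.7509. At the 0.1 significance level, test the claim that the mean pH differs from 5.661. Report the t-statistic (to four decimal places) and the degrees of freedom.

H0: μ = 5.661; H1: μ ≠ 5.661 (one-sample t-test, two-sided).
t = (x̄ − μ₀)/(s/√n) = (5.822 − 5.661)/(0.7509/√33) = 1.2317
df = n − 1 = 32
Two-sided p-value ≈ 0.227
Since p ≈ 0.227 > α = 0.1, fail to reject H0; the data do not provide sufficient evidence against H0.

t = 1.2317, df = 32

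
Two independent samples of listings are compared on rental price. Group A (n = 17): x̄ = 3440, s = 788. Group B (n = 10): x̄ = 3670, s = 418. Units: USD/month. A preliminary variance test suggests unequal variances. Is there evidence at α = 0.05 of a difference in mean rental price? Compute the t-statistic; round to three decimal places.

Let group 1 = group A, group 2 = group B. H0: μ_1 = μ_2; H1: μ_1 ≠ μ_2 (Welch's two-sample t-test, two-sided).
t = (x̄_1 − x̄_2)/√(s_1²/n_1 + s_2²/n_2) = (3440 − 3670)/√(788²/17 + 418²/10) = -0.990
Welch–Satterthwaite df ≈ 24.86
Two-sided p-value ≈ 0.3318
Since p ≈ 0.3318 > α = 0.05, fail to reject H0; the evidence is not statistically significant.

-0.990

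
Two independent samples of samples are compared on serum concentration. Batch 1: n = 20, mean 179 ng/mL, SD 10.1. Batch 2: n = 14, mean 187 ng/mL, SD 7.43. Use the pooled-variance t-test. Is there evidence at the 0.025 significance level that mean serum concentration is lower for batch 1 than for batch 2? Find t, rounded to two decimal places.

Let group 1 = batch 1, group 2 = batch 2. H0: μ_1 = μ_2; H1: μ_1 < μ_2 (two-sample pooled-variance t-test, left-tailed).
s_p² = [(20−1)·10.1² + (14−1)·7.43²]/(20+14−2) = 82.9954
t = (179 − 187)/√[82.9954·(1/20 + 1/14)] = -2.52
df = n₁ + n₂ − 2 = 32
p-value = P(T ≤ -2.52) ≈ 0.0085
Since p ≈ 0.0085 < α = 0.025, reject H0; the data support H1.

-2.52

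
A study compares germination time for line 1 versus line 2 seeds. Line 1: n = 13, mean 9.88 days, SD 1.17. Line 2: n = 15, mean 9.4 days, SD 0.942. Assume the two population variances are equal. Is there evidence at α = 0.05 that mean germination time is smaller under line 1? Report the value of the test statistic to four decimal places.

1.2025

Let group 1 = line 1, group 2 = line 2. H0: μ_1 = μ_2; H1: μ_1 < μ_2 (two-sample pooled-variance t-test, left-tailed).
s_p² = [(13−1)·1.17² + (15−1)·0.942²]/(13+15−2) = 1.10961
t = (9.88 − 9.4)/√[1.10961·(1/13 + 1/15)] = 1.2025
df = n₁ + n₂ − 2 = 26
p-value = P(T ≤ 1.2025) ≈ 0.880
Since p ≈ 0.880 > α = 0.05, fail to reject H0; the evidence is not statistically significant.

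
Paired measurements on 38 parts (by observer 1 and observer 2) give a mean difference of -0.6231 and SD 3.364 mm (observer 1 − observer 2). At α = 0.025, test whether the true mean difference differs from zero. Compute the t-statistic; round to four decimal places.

H0: μ_d = 0; H1: μ_d ≠ 0 (paired t-test on the differences, two-sided).
t = d̄/(s_d/√n) = -0.6231/(3.364/√38) = -1.1418
df = n − 1 = 37
Two-sided p-value ≈ 0.2609
Since p ≈ 0.2609 > α = 0.025, fail to reject H0; the data do not provide sufficient evidence against H0.

-1.1418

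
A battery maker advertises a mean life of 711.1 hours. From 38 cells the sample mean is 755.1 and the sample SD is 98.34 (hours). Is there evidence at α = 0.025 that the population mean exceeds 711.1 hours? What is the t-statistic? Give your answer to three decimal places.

2.758

H0: μ = 711.1; H1: μ > 711.1 (one-sample t-test, right-tailed).
t = (x̄ − μ₀)/(s/√n) = (755.1 − 711.1)/(98.34/√38) = 2.758
df = n − 1 = 37
p-value = P(T ≥ 2.758) ≈ 0.004
Since p ≈ 0.004 < α = 0.025, reject H0; the data support H1.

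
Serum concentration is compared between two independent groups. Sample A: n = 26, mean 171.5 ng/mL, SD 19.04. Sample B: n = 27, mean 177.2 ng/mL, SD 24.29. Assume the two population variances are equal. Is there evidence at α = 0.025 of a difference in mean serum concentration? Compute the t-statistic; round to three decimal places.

-0.948

Let group 1 = sample A, group 2 = sample B. H0: μ_1 = μ_2; H1: μ_1 ≠ μ_2 (two-sample pooled-variance t-test, two-sided).
s_p² = [(26−1)·19.04² + (27−1)·24.29²]/(26+27−2) = 478.493
t = (171.5 − 177.2)/√[478.493·(1/26 + 1/27)] = -0.948
df = n₁ + n₂ − 2 = 51
Two-sided p-value ≈ 0.347
Since p ≈ 0.347 > α = 0.025, fail to reject H0; the evidence is not statistically significant.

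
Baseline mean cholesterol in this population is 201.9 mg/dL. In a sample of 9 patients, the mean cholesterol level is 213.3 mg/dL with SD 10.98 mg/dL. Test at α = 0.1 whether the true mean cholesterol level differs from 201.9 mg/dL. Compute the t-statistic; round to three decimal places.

H0: μ = 201.9; H1: μ ≠ 201.9 (one-sample t-test, two-sided).
t = (x̄ − μ₀)/(s/√n) = (213.3 − 201.9)/(10.98/√9) = 3.115
df = n − 1 = 8
Two-sided p-value ≈ 0.014
Since p ≈ 0.014 < α = 0.1, reject H0; the data support H1.

3.115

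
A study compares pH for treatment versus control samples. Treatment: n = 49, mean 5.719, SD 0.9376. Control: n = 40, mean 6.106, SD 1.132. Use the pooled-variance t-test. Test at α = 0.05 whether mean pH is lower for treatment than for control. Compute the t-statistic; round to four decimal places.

Let group 1 = treatment, group 2 = control. H0: μ_1 = μ_2; H1: μ_1 < μ_2 (two-sample pooled-variance t-test, left-tailed).
s_p² = [(49−1)·0.9376² + (40−1)·1.132²]/(49+40−2) = 1.05945
t = (5.719 − 6.106)/√[1.05945·(1/49 + 1/40)] = -1.7644
df = n₁ + n₂ − 2 = 87
p-value = P(T ≤ -1.7644) ≈ 0.0406
Since p ≈ 0.0406 < α = 0.05, reject H0; the data support H1.

-1.7644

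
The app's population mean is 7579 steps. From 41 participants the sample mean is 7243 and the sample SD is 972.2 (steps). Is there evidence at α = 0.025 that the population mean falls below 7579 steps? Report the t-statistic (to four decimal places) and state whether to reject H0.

t = -2.2130; reject H0

H0: μ = 7579; H1: μ < 7579 (one-sample t-test, left-tailed).
t = (x̄ − μ₀)/(s/√n) = (7243 − 7579)/(972.2/√41) = -2.2130
df = n − 1 = 40
p-value = P(T ≤ -2.2130) ≈ 0.016
Since p ≈ 0.016 < α = 0.025, reject H0; the data support H1.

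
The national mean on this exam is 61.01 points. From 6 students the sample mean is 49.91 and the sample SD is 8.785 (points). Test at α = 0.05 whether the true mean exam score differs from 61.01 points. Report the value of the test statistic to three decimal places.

-3.095

H0: μ = 61.01; H1: μ ≠ 61.01 (one-sample t-test, two-sided).
t = (x̄ − μ₀)/(s/√n) = (49.91 − 61.01)/(8.785/√6) = -3.095
df = n − 1 = 5
Two-sided p-value ≈ 0.0270
Since p ≈ 0.0270 < α = 0.05, reject H0; the evidence is statistically significant.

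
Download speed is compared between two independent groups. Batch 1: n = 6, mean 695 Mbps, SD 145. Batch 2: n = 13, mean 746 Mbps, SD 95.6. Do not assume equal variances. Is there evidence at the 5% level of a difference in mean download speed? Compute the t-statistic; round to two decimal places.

Let group 1 = batch 1, group 2 = batch 2. H0: μ_1 = μ_2; H1: μ_1 ≠ μ_2 (Welch's two-sample t-test, two-sided).
t = (x̄_1 − x̄_2)/√(s_1²/n_1 + s_2²/n_2) = (695 − 746)/√(145²/6 + 95.6²/13) = -0.79
Welch–Satterthwaite df ≈ 7.09
Two-sided p-value ≈ 0.4572
Since p ≈ 0.4572 > α = 0.05, fail to reject H0; the evidence is not statistically significant.

-0.79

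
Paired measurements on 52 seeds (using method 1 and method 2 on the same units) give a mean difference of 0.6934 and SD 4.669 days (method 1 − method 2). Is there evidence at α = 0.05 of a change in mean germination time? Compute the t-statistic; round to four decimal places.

H0: μ_d = 0; H1: μ_d ≠ 0 (paired t-test on the differences, two-sided).
t = d̄/(s_d/√n) = 0.6934/(4.669/√52) = 1.0709
df = n − 1 = 51
Two-sided p-value ≈ 0.289
Since p ≈ 0.289 > α = 0.05, fail to reject H0; the evidence is not statistically significant.

1.0709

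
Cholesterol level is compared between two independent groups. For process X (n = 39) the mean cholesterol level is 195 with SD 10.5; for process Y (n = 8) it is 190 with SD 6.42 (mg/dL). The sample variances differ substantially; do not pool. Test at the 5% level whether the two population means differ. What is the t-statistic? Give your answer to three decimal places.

1.770

Let group 1 = process X, group 2 = process Y. H0: μ_1 = μ_2; H1: μ_1 ≠ μ_2 (Welch's two-sample t-test, two-sided).
t = (x̄_1 − x̄_2)/√(s_1²/n_1 + s_2²/n_2) = (195 − 190)/√(10.5²/39 + 6.42²/8) = 1.770
Welch–Satterthwaite df ≈ 15.91
Two-sided p-value ≈ 0.0959
Since p ≈ 0.0959 > α = 0.05, fail to reject H0; the evidence is not statistically significant.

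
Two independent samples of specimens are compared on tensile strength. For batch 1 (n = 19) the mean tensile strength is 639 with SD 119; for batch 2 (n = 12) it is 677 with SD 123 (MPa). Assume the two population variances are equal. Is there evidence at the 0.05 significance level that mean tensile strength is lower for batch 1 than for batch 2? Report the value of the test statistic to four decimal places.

Let group 1 = batch 1, group 2 = batch 2. H0: μ_1 = μ_2; H1: μ_1 < μ_2 (two-sample pooled-variance t-test, left-tailed).
s_p² = [(19−1)·119² + (12−1)·123²]/(19+12−2) = 14528.2
t = (639 − 677)/√[14528.2·(1/19 + 1/12)] = -0.8550
df = n₁ + n₂ − 2 = 29
p-value = P(T ≤ -0.8550) ≈ 0.200
Since p ≈ 0.200 > α = 0.05, fail to reject H0; the data do not provide sufficient evidence against H0.

-0.8550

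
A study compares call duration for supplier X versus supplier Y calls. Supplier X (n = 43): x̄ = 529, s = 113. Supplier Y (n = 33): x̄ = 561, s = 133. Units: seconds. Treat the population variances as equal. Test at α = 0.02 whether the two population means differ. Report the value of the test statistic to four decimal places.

Let group 1 = supplier X, group 2 = supplier Y. H0: μ_1 = μ_2; H1: μ_1 ≠ μ_2 (two-sample pooled-variance t-test, two-sided).
s_p² = [(43−1)·113² + (33−1)·133²]/(43+33−2) = 14896.6
t = (529 − 561)/√[14896.6·(1/43 + 1/33)] = -1.1329
df = n₁ + n₂ − 2 = 74
Two-sided p-value ≈ 0.261
Since p ≈ 0.261 > α = 0.02, fail to reject H0; the data do not provide sufficient evidence against H0.

-1.1329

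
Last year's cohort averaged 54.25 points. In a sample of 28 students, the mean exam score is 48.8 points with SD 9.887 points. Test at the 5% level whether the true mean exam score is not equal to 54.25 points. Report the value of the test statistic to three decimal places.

-2.917

H0: μ = 54.25; H1: μ ≠ 54.25 (one-sample t-test, two-sided).
t = (x̄ − μ₀)/(s/√n) = (48.8 − 54.25)/(9.887/√28) = -2.917
df = n − 1 = 27
Two-sided p-value ≈ 0.007
Since p ≈ 0.007 < α = 0.05, reject H0; the data support H1.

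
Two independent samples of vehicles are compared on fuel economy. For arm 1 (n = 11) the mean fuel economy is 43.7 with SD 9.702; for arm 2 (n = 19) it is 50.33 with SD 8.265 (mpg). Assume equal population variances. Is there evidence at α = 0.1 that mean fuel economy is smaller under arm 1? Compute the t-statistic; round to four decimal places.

-1.9874

Let group 1 = arm 1, group 2 = arm 2. H0: μ_1 = μ_2; H1: μ_1 < μ_2 (two-sample pooled-variance t-test, left-tailed).
s_p² = [(11−1)·9.702² + (19−1)·8.265²]/(11+19−2) = 77.5311
t = (43.7 − 50.33)/√[77.5311·(1/11 + 1/19)] = -1.9874
df = n₁ + n₂ − 2 = 28
p-value = P(T ≤ -1.9874) ≈ 0.028
Since p ≈ 0.028 < α = 0.1, reject H0; the evidence is statistically significant.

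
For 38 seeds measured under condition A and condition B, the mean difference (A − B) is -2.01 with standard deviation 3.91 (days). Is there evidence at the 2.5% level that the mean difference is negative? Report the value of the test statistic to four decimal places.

-3.1689

H0: μ_d = 0; H1: μ_d < 0 (paired t-test on the differences, left-tailed).
t = d̄/(s_d/√n) = -2.01/(3.91/√38) = -3.1689
df = n − 1 = 37
p-value = P(T ≤ -3.1689) ≈ 0.002
Since p ≈ 0.002 < α = 0.025, reject H0; the data support H1.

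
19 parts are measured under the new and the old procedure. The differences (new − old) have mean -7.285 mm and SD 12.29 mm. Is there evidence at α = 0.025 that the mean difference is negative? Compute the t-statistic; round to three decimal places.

H0: μ_d = 0; H1: μ_d < 0 (paired t-test on the differences, left-tailed).
t = d̄/(s_d/√n) = -7.285/(12.29/√19) = -2.584
df = n − 1 = 18
p-value = P(T ≤ -2.584) ≈ 0.009
Since p ≈ 0.009 < α = 0.025, reject H0; the evidence is statistically significant.

-2.584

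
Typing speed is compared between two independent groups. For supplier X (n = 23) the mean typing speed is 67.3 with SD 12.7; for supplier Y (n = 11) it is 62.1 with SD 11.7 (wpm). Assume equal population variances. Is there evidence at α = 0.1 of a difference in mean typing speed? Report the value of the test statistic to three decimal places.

Let group 1 = supplier X, group 2 = supplier Y. H0: μ_1 = μ_2; H1: μ_1 ≠ μ_2 (two-sample pooled-variance t-test, two-sided).
s_p² = [(23−1)·12.7² + (11−1)·11.7²]/(23+11−2) = 153.665
t = (67.3 − 62.1)/√[153.665·(1/23 + 1/11)] = 1.144
df = n₁ + n₂ − 2 = 32
Two-sided p-value ≈ 0.261
Since p ≈ 0.261 > α = 0.1, fail to reject H0; the evidence is not statistically significant.

1.144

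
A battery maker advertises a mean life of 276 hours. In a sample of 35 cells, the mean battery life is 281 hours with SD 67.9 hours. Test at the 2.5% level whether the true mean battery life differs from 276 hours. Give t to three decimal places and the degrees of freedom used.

t = 0.436, df = 34

H0: μ = 276; H1: μ ≠ 276 (one-sample t-test, two-sided).
t = (x̄ − μ₀)/(s/√n) = (281 − 276)/(67.9/√35) = 0.436
df = n − 1 = 34
Two-sided p-value ≈ 0.666
Since p ≈ 0.666 > α = 0.025, fail to reject H0; the evidence is not statistically significant.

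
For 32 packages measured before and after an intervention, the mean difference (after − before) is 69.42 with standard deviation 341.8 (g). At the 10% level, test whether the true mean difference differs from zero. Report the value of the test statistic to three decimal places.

H0: μ_d = 0; H1: μ_d ≠ 0 (paired t-test on the differences, two-sided).
t = d̄/(s_d/√n) = 69.42/(341.8/√32) = 1.149
df = n − 1 = 31
Two-sided p-value ≈ 0.259
Since p ≈ 0.259 > α = 0.1, fail to reject H0; the evidence is not statistically significant.

1.149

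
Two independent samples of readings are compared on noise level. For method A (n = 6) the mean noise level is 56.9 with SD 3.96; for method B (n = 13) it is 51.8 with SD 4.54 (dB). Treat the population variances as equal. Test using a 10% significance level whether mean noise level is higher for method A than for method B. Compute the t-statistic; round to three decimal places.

Let group 1 = method A, group 2 = method B. H0: μ_1 = μ_2; H1: μ_1 > μ_2 (two-sample pooled-variance t-test, right-tailed).
s_p² = [(6−1)·3.96² + (13−1)·4.54²]/(6+13−2) = 19.1616
t = (56.9 − 51.8)/√[19.1616·(1/6 + 1/13)] = 2.361
df = n₁ + n₂ − 2 = 17
p-value = P(T ≥ 2.361) ≈ 0.0152
Since p ≈ 0.0152 < α = 0.1, reject H0; the evidence is statistically significant.

2.361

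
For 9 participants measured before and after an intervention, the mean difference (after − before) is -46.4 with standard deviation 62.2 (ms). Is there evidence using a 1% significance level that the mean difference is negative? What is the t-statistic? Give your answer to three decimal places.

H0: μ_d = 0; H1: μ_d < 0 (paired t-test on the differences, left-tailed).
t = d̄/(s_d/√n) = -46.4/(62.2/√9) = -2.238
df = n − 1 = 8
p-value = P(T ≤ -2.238) ≈ 0.028
Since p ≈ 0.028 > α = 0.01, fail to reject H0; the data do not provide sufficient evidence against H0.

-2.238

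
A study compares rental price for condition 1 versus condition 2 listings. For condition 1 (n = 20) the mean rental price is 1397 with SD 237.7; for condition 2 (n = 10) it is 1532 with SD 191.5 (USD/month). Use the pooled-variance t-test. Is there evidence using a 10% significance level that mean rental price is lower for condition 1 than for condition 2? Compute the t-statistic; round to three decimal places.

Let group 1 = condition 1, group 2 = condition 2. H0: μ_1 = μ_2; H1: μ_1 < μ_2 (two-sample pooled-variance t-test, left-tailed).
s_p² = [(20−1)·237.7² + (10−1)·191.5²]/(20+10−2) = 50127.7
t = (1397 − 1532)/√[50127.7·(1/20 + 1/10)] = -1.557
df = n₁ + n₂ − 2 = 28
p-value = P(T ≤ -1.557) ≈ 0.065
Since p ≈ 0.065 < α = 0.1, reject H0; the data support H1.

-1.557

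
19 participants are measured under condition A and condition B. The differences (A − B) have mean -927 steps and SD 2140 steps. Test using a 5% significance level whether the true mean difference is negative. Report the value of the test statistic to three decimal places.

H0: μ_d = 0; H1: μ_d < 0 (paired t-test on the differences, left-tailed).
t = d̄/(s_d/√n) = -927/(2140/√19) = -1.888
df = n − 1 = 18
p-value = P(T ≤ -1.888) ≈ 0.038
Since p ≈ 0.038 < α = 0.05, reject H0; the evidence is statistically significant.

-1.888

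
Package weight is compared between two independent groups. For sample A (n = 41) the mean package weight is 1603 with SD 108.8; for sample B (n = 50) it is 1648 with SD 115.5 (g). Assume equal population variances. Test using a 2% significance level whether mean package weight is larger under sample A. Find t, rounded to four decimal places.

-1.8979

Let group 1 = sample A, group 2 = sample B. H0: μ_1 = μ_2; H1: μ_1 > μ_2 (two-sample pooled-variance t-test, right-tailed).
s_p² = [(41−1)·108.8² + (50−1)·115.5²]/(41+50−2) = 12664.8
t = (1603 − 1648)/√[12664.8·(1/41 + 1/50)] = -1.8979
df = n₁ + n₂ − 2 = 89
p-value = P(T ≥ -1.8979) ≈ 0.970
Since p ≈ 0.970 > α = 0.02, fail to reject H0; the data do not provide sufficient evidence against H0.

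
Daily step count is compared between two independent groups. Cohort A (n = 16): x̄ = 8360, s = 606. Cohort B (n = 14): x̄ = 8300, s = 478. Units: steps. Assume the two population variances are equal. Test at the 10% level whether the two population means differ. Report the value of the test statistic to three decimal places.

Let group 1 = cohort A, group 2 = cohort B. H0: μ_1 = μ_2; H1: μ_1 ≠ μ_2 (two-sample pooled-variance t-test, two-sided).
s_p² = [(16−1)·606² + (14−1)·478²]/(16+14−2) = 302815
t = (8360 − 8300)/√[302815·(1/16 + 1/14)] = 0.298
df = n₁ + n₂ − 2 = 28
Two-sided p-value ≈ 0.7680
Since p ≈ 0.7680 > α = 0.1, fail to reject H0; the data do not provide sufficient evidence against H0.

0.298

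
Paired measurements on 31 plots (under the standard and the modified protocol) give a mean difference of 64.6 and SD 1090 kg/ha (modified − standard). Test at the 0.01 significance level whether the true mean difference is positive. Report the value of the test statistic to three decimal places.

H0: μ_d = 0; H1: μ_d > 0 (paired t-test on the differences, right-tailed).
t = d̄/(s_d/√n) = 64.6/(1090/√31) = 0.330
df = n − 1 = 30
p-value = P(T ≥ 0.330) ≈ 0.3719
Since p ≈ 0.3719 > α = 0.01, fail to reject H0; the data do not provide sufficient evidence against H0.

0.330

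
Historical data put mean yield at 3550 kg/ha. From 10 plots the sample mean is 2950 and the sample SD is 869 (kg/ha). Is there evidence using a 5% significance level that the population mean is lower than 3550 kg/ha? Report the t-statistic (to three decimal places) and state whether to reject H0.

t = -2.183; reject H0

H0: μ = 3550; H1: μ < 3550 (one-sample t-test, left-tailed).
t = (x̄ − μ₀)/(s/√n) = (2950 − 3550)/(869/√10) = -2.183
df = n − 1 = 9
p-value = P(T ≤ -2.183) ≈ 0.0284
Since p ≈ 0.0284 < α = 0.05, reject H0; the data support H1.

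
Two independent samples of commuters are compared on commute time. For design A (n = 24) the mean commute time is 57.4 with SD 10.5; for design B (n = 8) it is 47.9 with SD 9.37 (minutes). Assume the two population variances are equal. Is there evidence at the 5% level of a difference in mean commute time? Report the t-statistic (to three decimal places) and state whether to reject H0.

t = 2.271; reject H0

Let group 1 = design A, group 2 = design B. H0: μ_1 = μ_2; H1: μ_1 ≠ μ_2 (two-sample pooled-variance t-test, two-sided).
s_p² = [(24−1)·10.5² + (8−1)·9.37²]/(24+8−2) = 105.011
t = (57.4 − 47.9)/√[105.011·(1/24 + 1/8)] = 2.271
df = n₁ + n₂ − 2 = 30
Two-sided p-value ≈ 0.0305
Since p ≈ 0.0305 < α = 0.05, reject H0; the evidence is statistically significant.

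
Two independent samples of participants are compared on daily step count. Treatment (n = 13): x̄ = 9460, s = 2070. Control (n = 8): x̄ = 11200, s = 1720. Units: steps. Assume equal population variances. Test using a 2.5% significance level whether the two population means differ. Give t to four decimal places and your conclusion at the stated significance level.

Let group 1 = treatment, group 2 = control. H0: μ_1 = μ_2; H1: μ_1 ≠ μ_2 (two-sample pooled-variance t-test, two-sided).
s_p² = [(13−1)·2070² + (8−1)·1720²]/(13+8−2) = 3796190
t = (9460 − 11200)/√[3796190·(1/13 + 1/8)] = -1.9874
df = n₁ + n₂ − 2 = 19
Two-sided p-value ≈ 0.0615
Since p ≈ 0.0615 > α = 0.025, fail to reject H0; the evidence is not statistically significant.

t = -1.9874; fail to reject H0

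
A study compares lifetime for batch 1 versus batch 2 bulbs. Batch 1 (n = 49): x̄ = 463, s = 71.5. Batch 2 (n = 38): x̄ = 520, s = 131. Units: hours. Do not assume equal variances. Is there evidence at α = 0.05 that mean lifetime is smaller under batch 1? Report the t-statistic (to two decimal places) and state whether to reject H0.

t = -2.42; reject H0

Let group 1 = batch 1, group 2 = batch 2. H0: μ_1 = μ_2; H1: μ_1 < μ_2 (Welch's two-sample t-test, left-tailed).
t = (x̄_1 − x̄_2)/√(s_1²/n_1 + s_2²/n_2) = (463 − 520)/√(71.5²/49 + 131²/38) = -2.42
Welch–Satterthwaite df ≈ 53.85
p-value = P(T ≤ -2.42) ≈ 0.010
Since p ≈ 0.010 < α = 0.05, reject H0; the data support H1.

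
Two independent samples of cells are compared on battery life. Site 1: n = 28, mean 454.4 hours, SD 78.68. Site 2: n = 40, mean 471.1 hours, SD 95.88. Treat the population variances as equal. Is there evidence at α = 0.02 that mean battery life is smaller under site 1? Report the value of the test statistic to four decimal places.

-0.7594

Let group 1 = site 1, group 2 = site 2. H0: μ_1 = μ_2; H1: μ_1 < μ_2 (two-sample pooled-variance t-test, left-tailed).
s_p² = [(28−1)·78.68² + (40−1)·95.88²]/(28+40−2) = 7964.71
t = (454.4 − 471.1)/√[7964.71·(1/28 + 1/40)] = -0.7594
df = n₁ + n₂ − 2 = 66
p-value = P(T ≤ -0.7594) ≈ 0.225
Since p ≈ 0.225 > α = 0.02, fail to reject H0; the evidence is not statistically significant.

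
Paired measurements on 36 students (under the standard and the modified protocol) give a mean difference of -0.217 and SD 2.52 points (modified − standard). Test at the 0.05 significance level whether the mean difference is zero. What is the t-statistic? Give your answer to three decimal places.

-0.517

H0: μ_d = 0; H1: μ_d ≠ 0 (paired t-test on the differences, two-sided).
t = d̄/(s_d/√n) = -0.217/(2.52/√36) = -0.517
df = n − 1 = 35
Two-sided p-value ≈ 0.6086
Since p ≈ 0.6086 > α = 0.05, fail to reject H0; the evidence is not statistically significant.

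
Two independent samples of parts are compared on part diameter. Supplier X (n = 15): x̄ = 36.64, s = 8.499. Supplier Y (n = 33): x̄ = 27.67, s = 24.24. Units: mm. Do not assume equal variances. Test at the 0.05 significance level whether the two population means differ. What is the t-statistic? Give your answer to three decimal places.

Let group 1 = supplier X, group 2 = supplier Y. H0: μ_1 = μ_2; H1: μ_1 ≠ μ_2 (Welch's two-sample t-test, two-sided).
t = (x̄_1 − x̄_2)/√(s_1²/n_1 + s_2²/n_2) = (36.64 − 27.67)/√(8.499²/15 + 24.24²/33) = 1.886
Welch–Satterthwaite df ≈ 44.25
Two-sided p-value ≈ 0.066
Since p ≈ 0.066 > α = 0.05, fail to reject H0; the evidence is not statistically significant.

1.886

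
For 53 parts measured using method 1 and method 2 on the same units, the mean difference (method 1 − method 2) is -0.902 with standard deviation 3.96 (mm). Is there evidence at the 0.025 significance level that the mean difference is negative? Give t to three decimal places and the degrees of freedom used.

t = -1.658, df = 52

H0: μ_d = 0; H1: μ_d < 0 (paired t-test on the differences, left-tailed).
t = d̄/(s_d/√n) = -0.902/(3.96/√53) = -1.658
df = n − 1 = 52
p-value = P(T ≤ -1.658) ≈ 0.0516
Since p ≈ 0.0516 > α = 0.025, fail to reject H0; the evidence is not statistically significant.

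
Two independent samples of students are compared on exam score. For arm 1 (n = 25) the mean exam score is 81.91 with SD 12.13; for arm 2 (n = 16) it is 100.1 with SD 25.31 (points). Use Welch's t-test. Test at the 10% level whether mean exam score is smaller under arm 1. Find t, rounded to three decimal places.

Let group 1 = arm 1, group 2 = arm 2. H0: μ_1 = μ_2; H1: μ_1 < μ_2 (Welch's two-sample t-test, left-tailed).
t = (x̄_1 − x̄_2)/√(s_1²/n_1 + s_2²/n_2) = (81.91 − 100.1)/√(12.13²/25 + 25.31²/16) = -2.684
Welch–Satterthwaite df ≈ 19.47
p-value = P(T ≤ -2.684) ≈ 0.007
Since p ≈ 0.007 < α = 0.1, reject H0; the data support H1.

-2.684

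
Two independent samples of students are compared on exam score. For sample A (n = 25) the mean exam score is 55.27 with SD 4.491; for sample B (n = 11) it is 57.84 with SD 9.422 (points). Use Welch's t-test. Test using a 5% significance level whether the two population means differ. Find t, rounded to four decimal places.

Let group 1 = sample A, group 2 = sample B. H0: μ_1 = μ_2; H1: μ_1 ≠ μ_2 (Welch's two-sample t-test, two-sided).
t = (x̄_1 − x̄_2)/√(s_1²/n_1 + s_2²/n_2) = (55.27 − 57.84)/√(4.491²/25 + 9.422²/11) = -0.8626
Welch–Satterthwaite df ≈ 12.05
Two-sided p-value ≈ 0.405
Since p ≈ 0.405 > α = 0.05, fail to reject H0; the data do not provide sufficient evidence against H0.

-0.8626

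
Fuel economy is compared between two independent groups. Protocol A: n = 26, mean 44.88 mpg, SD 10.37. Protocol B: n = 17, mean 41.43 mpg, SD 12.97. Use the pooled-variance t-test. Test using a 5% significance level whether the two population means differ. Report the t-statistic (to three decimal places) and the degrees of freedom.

t = 0.966, df = 41

Let group 1 = protocol A, group 2 = protocol B. H0: μ_1 = μ_2; H1: μ_1 ≠ μ_2 (two-sample pooled-variance t-test, two-sided).
s_p² = [(26−1)·10.37² + (17−1)·12.97²]/(26+17−2) = 131.218
t = (44.88 − 41.43)/√[131.218·(1/26 + 1/17)] = 0.966
df = n₁ + n₂ − 2 = 41
Two-sided p-value ≈ 0.3399
Since p ≈ 0.3399 > α = 0.05, fail to reject H0; the data do not provide sufficient evidence against H0.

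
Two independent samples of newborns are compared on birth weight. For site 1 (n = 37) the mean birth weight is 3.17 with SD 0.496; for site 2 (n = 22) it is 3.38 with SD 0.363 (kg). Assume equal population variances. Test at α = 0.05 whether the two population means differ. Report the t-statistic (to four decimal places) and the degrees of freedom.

t = -1.7273, df = 57

Let group 1 = site 1, group 2 = site 2. H0: μ_1 = μ_2; H1: μ_1 ≠ μ_2 (two-sample pooled-variance t-test, two-sided).
s_p² = [(37−1)·0.496² + (22−1)·0.363²]/(37+22−2) = 0.203925
t = (3.17 − 3.38)/√[0.203925·(1/37 + 1/22)] = -1.7273
df = n₁ + n₂ − 2 = 57
Two-sided p-value ≈ 0.0895
Since p ≈ 0.0895 > α = 0.05, fail to reject H0; the data do not provide sufficient evidence against H0.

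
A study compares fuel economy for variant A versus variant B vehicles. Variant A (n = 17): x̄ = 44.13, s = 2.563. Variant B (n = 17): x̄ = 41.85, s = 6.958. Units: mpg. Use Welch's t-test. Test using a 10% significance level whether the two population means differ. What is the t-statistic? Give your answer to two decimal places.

Let group 1 = variant A, group 2 = variant B. H0: μ_1 = μ_2; H1: μ_1 ≠ μ_2 (Welch's two-sample t-test, two-sided).
t = (x̄_1 − x̄_2)/√(s_1²/n_1 + s_2²/n_2) = (44.13 − 41.85)/√(2.563²/17 + 6.958²/17) = 1.27
Welch–Satterthwaite df ≈ 20.26
Two-sided p-value ≈ 0.2192
Since p ≈ 0.2192 > α = 0.1, fail to reject H0; the evidence is not statistically significant.

1.27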